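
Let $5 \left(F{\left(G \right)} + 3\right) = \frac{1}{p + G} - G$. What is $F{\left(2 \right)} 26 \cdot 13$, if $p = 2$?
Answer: $- \frac{11323}{10} \approx -1132.3$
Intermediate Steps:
$F{\left(G \right)} = -3 - \frac{G}{5} + \frac{1}{5 \left(2 + G\right)}$ ($F{\left(G \right)} = -3 + \frac{\frac{1}{2 + G} - G}{5} = -3 - \left(- \frac{1}{5 \left(2 + G\right)} + \frac{G}{5}\right) = -3 - \frac{G}{5} + \frac{1}{5 \left(2 + G\right)}$)
$F{\left(2 \right)} 26 \cdot 13 = \frac{-29 - 2^{2} - 34}{5 \left(2 + 2\right)} 26 \cdot 13 = \frac{-29 - 4 - 34}{5 \cdot 4} \cdot 338 = \frac{1}{5} \cdot \frac{1}{4} \left(-29 - 4 - 34\right) 338 = \frac{1}{5} \cdot \frac{1}{4} \left(-67\right) 338 = \left(- \frac{67}{20}\right) 338 = - \frac{11323}{10}$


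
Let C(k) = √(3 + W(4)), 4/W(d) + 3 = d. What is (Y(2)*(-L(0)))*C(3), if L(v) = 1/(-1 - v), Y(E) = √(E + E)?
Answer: 2*√7 ≈ 5.2915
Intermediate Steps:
W(d) = 4/(-3 + d)
Y(E) = √2*√E (Y(E) = √(2*E) = √2*√E)
C(k) = √7 (C(k) = √(3 + 4/(-3 + 4)) = √(3 + 4/1) = √(3 + 4*1) = √(3 + 4) = √7)
(Y(2)*(-L(0)))*C(3) = ((√2*√2)*(-(-1)/(1 + 0)))*√7 = (2*(-(-1)/1))*√7 = (2*(-(-1)))*√7 = (2*(-1*(-1)))*√7 = (2*1)*√7 = 2*√7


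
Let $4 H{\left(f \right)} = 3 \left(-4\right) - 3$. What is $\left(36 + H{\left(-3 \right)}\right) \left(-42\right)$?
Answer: $- \frac{2709}{2} \approx -1354.5$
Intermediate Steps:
$H{\left(f \right)} = - \frac{15}{4}$ ($H{\left(f \right)} = \frac{3 \left(-4\right) - 3}{4} = \frac{-12 - 3}{4} = \frac{1}{4} \left(-15\right) = - \frac{15}{4}$)
$\left(36 + H{\left(-3 \right)}\right) \left(-42\right) = \left(36 - \frac{15}{4}\right) \left(-42\right) = \frac{129}{4} \left(-42\right) = - \frac{2709}{2}$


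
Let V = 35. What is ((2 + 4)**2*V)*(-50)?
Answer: -63000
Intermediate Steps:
((2 + 4)**2*V)*(-50) = ((2 + 4)**2*35)*(-50) = (6**2*35)*(-50) = (36*35)*(-50) = 1260*(-50) = -63000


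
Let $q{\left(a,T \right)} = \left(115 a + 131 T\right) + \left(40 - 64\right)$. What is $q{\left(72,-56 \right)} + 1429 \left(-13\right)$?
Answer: $-17657$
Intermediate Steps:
$q{\left(a,T \right)} = -24 + 115 a + 131 T$ ($q{\left(a,T \right)} = \left(115 a + 131 T\right) + \left(40 - 64\right) = \left(115 a + 131 T\right) - 24 = -24 + 115 a + 131 T$)
$q{\left(72,-56 \right)} + 1429 \left(-13\right) = \left(-24 + 115 \cdot 72 + 131 \left(-56\right)\right) + 1429 \left(-13\right) = \left(-24 + 8280 - 7336\right) - 18577 = 920 - 18577 = -17657$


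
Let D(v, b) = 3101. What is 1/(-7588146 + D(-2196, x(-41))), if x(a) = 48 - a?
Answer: -1/7585045 ≈ -1.3184e-7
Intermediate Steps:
1/(-7588146 + D(-2196, x(-41))) = 1/(-7588146 + 3101) = 1/(-7585045) = -1/7585045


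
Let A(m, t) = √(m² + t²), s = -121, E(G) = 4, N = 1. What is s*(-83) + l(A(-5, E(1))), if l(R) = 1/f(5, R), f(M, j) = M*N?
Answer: 50216/5 ≈ 10043.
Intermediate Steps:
f(M, j) = M (f(M, j) = M*1 = M)
l(R) = ⅕ (l(R) = 1/5 = ⅕)
s*(-83) + l(A(-5, E(1))) = -121*(-83) + ⅕ = 10043 + ⅕ = 50216/5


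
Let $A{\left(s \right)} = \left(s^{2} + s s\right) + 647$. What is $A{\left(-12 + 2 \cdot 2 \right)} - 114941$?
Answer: $-114166$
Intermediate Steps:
$A{\left(s \right)} = 647 + 2 s^{2}$ ($A{\left(s \right)} = \left(s^{2} + s^{2}\right) + 647 = 2 s^{2} + 647 = 647 + 2 s^{2}$)
$A{\left(-12 + 2 \cdot 2 \right)} - 114941 = \left(647 + 2 \left(-12 + 2 \cdot 2\right)^{2}\right) - 114941 = \left(647 + 2 \left(-12 + 4\right)^{2}\right) - 114941 = \left(647 + 2 \left(-8\right)^{2}\right) - 114941 = \left(647 + 2 \cdot 64\right) - 114941 = \left(647 + 128\right) - 114941 = 775 - 114941 = -114166$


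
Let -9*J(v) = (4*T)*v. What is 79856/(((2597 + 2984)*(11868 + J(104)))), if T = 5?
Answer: 179676/146127323 ≈ 0.0012296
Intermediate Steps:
J(v) = -20*v/9 (J(v) = -4*5*v/9 = -20*v/9)
79856/(((2597 + 2984)*(11868 + J(104)))) = 79856/(((2597 + 2984)*(11868 - 20/9*104))) = 79856/((5581*(11868 - 2080/9))) = 79856/((5581*(104732/9))) = 79856/(584509292/9) = 79856*(9/584509292) = 179676/146127323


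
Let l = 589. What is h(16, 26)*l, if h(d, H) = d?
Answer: 9424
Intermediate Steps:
h(16, 26)*l = 16*589 = 9424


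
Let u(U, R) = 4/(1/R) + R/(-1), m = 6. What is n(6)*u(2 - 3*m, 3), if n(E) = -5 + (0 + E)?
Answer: 9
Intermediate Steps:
n(E) = -5 + E
u(U, R) = 3*R (u(U, R) = 4*R + R*(-1) = 4*R - R = 3*R)
n(6)*u(2 - 3*m, 3) = (-5 + 6)*(3*3) = 1*9 = 9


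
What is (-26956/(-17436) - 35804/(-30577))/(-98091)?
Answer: -51732577/1867724708859 ≈ -2.7698e-5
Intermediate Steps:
(-26956/(-17436) - 35804/(-30577))/(-98091) = (-26956*(-1/17436) - 35804*(-1/30577))*(-1/98091) = (6739/4359 + 35804/30577)*(-1/98091) = (362128039/133285143)*(-1/98091) = -51732577/1867724708859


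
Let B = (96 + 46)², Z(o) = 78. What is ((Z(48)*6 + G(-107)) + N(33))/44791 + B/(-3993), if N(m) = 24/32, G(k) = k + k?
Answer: -3608594029/715401852 ≈ -5.0442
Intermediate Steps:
G(k) = 2*k
N(m) = ¾ (N(m) = 24*(1/32) = ¾)
B = 20164 (B = 142² = 20164)
((Z(48)*6 + G(-107)) + N(33))/44791 + B/(-3993) = ((78*6 + 2*(-107)) + ¾)/44791 + 20164/(-3993) = ((468 - 214) + ¾)*(1/44791) + 20164*(-1/3993) = (254 + ¾)*(1/44791) - 20164/3993 = (1019/4)*(1/44791) - 20164/3993 = 1019/179164 - 20164/3993 = -3608594029/715401852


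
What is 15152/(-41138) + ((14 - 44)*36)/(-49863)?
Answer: -118515856/341877349 ≈ -0.34666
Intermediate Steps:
15152/(-41138) + ((14 - 44)*36)/(-49863) = 15152*(-1/41138) - 30*36*(-1/49863) = -7576/20569 - 1080*(-1/49863) = -7576/20569 + 360/16621 = -118515856/341877349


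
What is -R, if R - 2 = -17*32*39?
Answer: 21214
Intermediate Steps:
R = -21214 (R = 2 - 17*32*39 = 2 - 544*39 = 2 - 21216 = -21214)
-R = -1*(-21214) = 21214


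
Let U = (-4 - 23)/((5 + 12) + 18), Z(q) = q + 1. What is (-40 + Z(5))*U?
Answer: 918/35 ≈ 26.229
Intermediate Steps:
Z(q) = 1 + q
U = -27/35 (U = -27/(17 + 18) = -27/35 ≈ -0.77143)
(-40 + Z(5))*U = (-40 + (1 + 5))*(-27/35) = (-40 + 6)*(-27/35) = -34*(-27/35) = 918/35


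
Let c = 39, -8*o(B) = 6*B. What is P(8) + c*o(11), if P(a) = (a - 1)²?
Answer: -1091/4 ≈ -272.75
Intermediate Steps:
P(a) = (-1 + a)²
o(B) = -3*B/4
P(8) + c*o(11) = (-1 + 8)² + 39*(-¾*11) = 7² + 39*(-33/4) = 49 - 1287/4 = -1091/4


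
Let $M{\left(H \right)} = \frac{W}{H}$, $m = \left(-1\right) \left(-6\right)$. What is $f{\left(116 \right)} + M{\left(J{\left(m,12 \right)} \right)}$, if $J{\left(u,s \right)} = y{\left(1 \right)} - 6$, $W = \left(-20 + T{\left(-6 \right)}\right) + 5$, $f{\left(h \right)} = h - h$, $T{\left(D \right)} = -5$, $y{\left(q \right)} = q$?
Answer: $4$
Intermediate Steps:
$f{\left(h \right)} = 0$
$W = -20$ ($W = \left(-20 - 5\right) + 5 = -25 + 5 = -20$)
$m = 6$
$J{\left(u,s \right)} = -5$ ($J{\left(u,s \right)} = 1 - 6 = -5$)
$M{\left(H \right)} = - \frac{20}{H}$
$f{\left(116 \right)} + M{\left(J{\left(m,12 \right)} \right)} = 0 - \frac{20}{-5} = 0 - -4 = 0 + 4 = 4$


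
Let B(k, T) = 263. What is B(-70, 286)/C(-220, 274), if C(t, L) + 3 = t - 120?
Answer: -263/343 ≈ -0.76676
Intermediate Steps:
C(t, L) = -123 + t (C(t, L) = -3 + (t - 120) = -3 + (-120 + t) = -123 + t)
B(-70, 286)/C(-220, 274) = 263/(-123 - 220) = 263/(-343) = 263*(-1/343) = -263/343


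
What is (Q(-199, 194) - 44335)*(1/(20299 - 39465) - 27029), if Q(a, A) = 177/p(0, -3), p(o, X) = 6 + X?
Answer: 11468321148470/9583 ≈ 1.1967e+9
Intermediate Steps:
Q(a, A) = 59 (Q(a, A) = 177/(6 - 3) = 177/3 = 177*(1/3) = 59)
(Q(-199, 194) - 44335)*(1/(20299 - 39465) - 27029) = (59 - 44335)*(1/(20299 - 39465) - 27029) = -44276*(1/(-19166) - 27029) = -44276*(-1/19166 - 27029) = -44276*(-518037815/19166) = 11468321148470/9583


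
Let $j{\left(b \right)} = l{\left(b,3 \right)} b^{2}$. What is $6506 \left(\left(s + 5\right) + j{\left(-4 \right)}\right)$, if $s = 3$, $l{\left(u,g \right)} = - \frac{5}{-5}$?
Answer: $156144$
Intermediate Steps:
$l{\left(u,g \right)} = 1$ ($l{\left(u,g \right)} = \left(-5\right) \left(- \frac{1}{5}\right) = 1$)
$j{\left(b \right)} = b^{2}$ ($j{\left(b \right)} = 1 b^{2} = b^{2}$)
$6506 \left(\left(s + 5\right) + j{\left(-4 \right)}\right) = 6506 \left(\left(3 + 5\right) + \left(-4\right)^{2}\right) = 6506 \left(8 + 16\right) = 6506 \cdot 24 = 156144$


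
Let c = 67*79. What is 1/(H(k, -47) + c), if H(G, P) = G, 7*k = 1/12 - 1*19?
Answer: 84/444385 ≈ 0.00018903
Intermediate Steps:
k = -227/84 (k = (1/12 - 1*19)/7 = (1/12 - 19)/7 = (⅐)*(-227/12) = -227/84 ≈ -2.7024)
c = 5293
1/(H(k, -47) + c) = 1/(-227/84 + 5293) = 1/(444385/84) = 84/444385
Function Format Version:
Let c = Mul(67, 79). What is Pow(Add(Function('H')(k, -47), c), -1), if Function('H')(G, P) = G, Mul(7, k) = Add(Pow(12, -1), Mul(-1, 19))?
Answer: Rational(84, 444385) ≈ 0.00018903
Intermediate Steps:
k = Rational(-227, 84) (k = Mul(Rational(1, 7), Add(Pow(12, -1), Mul(-1, 19))) = Mul(Rational(1, 7), Add(Rational(1, 12), -19)) = Mul(Rational(1, 7), Rational(-227, 12)) = Rational(-227, 84) ≈ -2.7024)
c = 5293
Pow(Add(Function('H')(k, -47), c), -1) = Pow(Add(Rational(-227, 84), 5293), -1) = Pow(Rational(444385, 84), -1) = Rational(84, 444385)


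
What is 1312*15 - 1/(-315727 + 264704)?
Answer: 1004132641/51023 ≈ 19680.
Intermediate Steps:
1312*15 - 1/(-315727 + 264704) = 19680 - 1/(-51023) = 19680 - 1*(-1/51023) = 19680 + 1/51023 = 1004132641/51023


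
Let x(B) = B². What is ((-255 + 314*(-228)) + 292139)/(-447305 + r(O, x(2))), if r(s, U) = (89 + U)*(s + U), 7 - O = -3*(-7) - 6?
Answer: -220292/447677 ≈ -0.49208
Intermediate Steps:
O = -8 (O = 7 - (-3*(-7) - 6) = 7 - (21 - 6) = 7 - 1*15 = 7 - 15 = -8)
r(s, U) = (89 + U)*(U + s)
((-255 + 314*(-228)) + 292139)/(-447305 + r(O, x(2))) = ((-255 + 314*(-228)) + 292139)/(-447305 + ((2²)² + 89*2² + 89*(-8) + 2²*(-8))) = ((-255 - 71592) + 292139)/(-447305 + (4² + 89*4 - 712 + 4*(-8))) = (-71847 + 292139)/(-447305 + (16 + 356 - 712 - 32)) = 220292/(-447305 - 372) = 220292/(-447677) = 220292*(-1/447677) = -220292/447677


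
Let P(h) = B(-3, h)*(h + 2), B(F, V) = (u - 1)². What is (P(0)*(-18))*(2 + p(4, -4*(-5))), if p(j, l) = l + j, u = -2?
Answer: -8424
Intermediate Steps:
B(F, V) = 9 (B(F, V) = (-2 - 1)² = (-3)² = 9)
P(h) = 18 + 9*h (P(h) = 9*(h + 2) = 9*(2 + h) = 18 + 9*h)
p(j, l) = j + l
(P(0)*(-18))*(2 + p(4, -4*(-5))) = ((18 + 9*0)*(-18))*(2 + (4 - 4*(-5))) = ((18 + 0)*(-18))*(2 + (4 + 20)) = (18*(-18))*(2 + 24) = -324*26 = -8424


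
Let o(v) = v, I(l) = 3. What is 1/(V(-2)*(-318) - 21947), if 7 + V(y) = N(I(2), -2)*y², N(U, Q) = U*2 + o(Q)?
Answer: -1/24809 ≈ -4.0308e-5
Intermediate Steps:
N(U, Q) = Q + 2*U (N(U, Q) = U*2 + Q = 2*U + Q = Q + 2*U)
V(y) = -7 + 4*y² (V(y) = -7 + (-2 + 2*3)*y² = -7 + (-2 + 6)*y² = -7 + 4*y²)
1/(V(-2)*(-318) - 21947) = 1/((-7 + 4*(-2)²)*(-318) - 21947) = 1/((-7 + 4*4)*(-318) - 21947) = 1/((-7 + 16)*(-318) - 21947) = 1/(9*(-318) - 21947) = 1/(-2862 - 21947) = 1/(-24809) = -1/24809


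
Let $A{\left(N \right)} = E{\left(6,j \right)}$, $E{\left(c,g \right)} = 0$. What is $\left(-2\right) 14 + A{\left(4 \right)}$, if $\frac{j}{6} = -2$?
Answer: $-28$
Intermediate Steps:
$j = -12$ ($j = 6 \left(-2\right) = -12$)
$A{\left(N \right)} = 0$
$\left(-2\right) 14 + A{\left(4 \right)} = \left(-2\right) 14 + 0 = -28 + 0 = -28$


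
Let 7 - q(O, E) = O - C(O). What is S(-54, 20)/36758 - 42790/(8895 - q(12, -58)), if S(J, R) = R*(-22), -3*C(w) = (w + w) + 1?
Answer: -473038346/98235755 ≈ -4.8153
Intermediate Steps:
C(w) = -1/3 - 2*w/3 (C(w) = -((w + w) + 1)/3 = -(2*w + 1)/3 = -(1 + 2*w)/3 = -1/3 - 2*w/3)
S(J, R) = -22*R
q(O, E) = 20/3 - 5*O/3 (q(O, E) = 7 - (O - (-1/3 - 2*O/3)) = 7 - (O + (1/3 + 2*O/3)) = 7 - (1/3 + 5*O/3) = 7 + (-1/3 - 5*O/3) = 20/3 - 5*O/3)
S(-54, 20)/36758 - 42790/(8895 - q(12, -58)) = -22*20/36758 - 42790/(8895 - (20/3 - 5/3*12)) = -440*1/36758 - 42790/(8895 - (20/3 - 20)) = -220/18379 - 42790/(8895 - 1*(-40/3)) = -220/18379 - 42790/(8895 + 40/3) = -220/18379 - 42790/26725/3 = -220/18379 - 42790*3/26725 = -220/18379 - 25674/5345 = -473038346/98235755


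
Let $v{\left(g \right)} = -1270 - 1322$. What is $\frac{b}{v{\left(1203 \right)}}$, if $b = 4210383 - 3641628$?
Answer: $- \frac{21065}{96} \approx -219.43$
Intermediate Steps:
$v{\left(g \right)} = -2592$
$b = 568755$ ($b = 4210383 - 3641628 = 568755$)
$\frac{b}{v{\left(1203 \right)}} = \frac{568755}{-2592} = 568755 \left(- \frac{1}{2592}\right) = - \frac{21065}{96}$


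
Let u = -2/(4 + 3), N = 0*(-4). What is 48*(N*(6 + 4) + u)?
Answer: -96/7 ≈ -13.714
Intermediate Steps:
N = 0
u = -2/7 ≈ -0.28571
48*(N*(6 + 4) + u) = 48*(0*(6 + 4) - 2/7) = 48*(0*10 - 2/7) = 48*(0 - 2/7) = 48*(-2/7) = -96/7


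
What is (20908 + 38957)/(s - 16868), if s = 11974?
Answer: -59865/4894 ≈ -12.232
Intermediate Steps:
(20908 + 38957)/(s - 16868) = (20908 + 38957)/(11974 - 16868) = 59865/(-4894) = 59865*(-1/4894) = -59865/4894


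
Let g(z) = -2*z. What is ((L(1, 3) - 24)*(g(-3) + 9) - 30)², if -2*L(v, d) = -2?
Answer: 140625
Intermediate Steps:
L(v, d) = 1 (L(v, d) = -½*(-2) = 1)
((L(1, 3) - 24)*(g(-3) + 9) - 30)² = ((1 - 24)*(-2*(-3) + 9) - 30)² = (-23*(6 + 9) - 30)² = (-23*15 - 30)² = (-345 - 30)² = (-375)² = 140625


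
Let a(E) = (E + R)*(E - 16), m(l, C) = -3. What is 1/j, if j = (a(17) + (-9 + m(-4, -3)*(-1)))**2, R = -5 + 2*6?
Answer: 1/324 ≈ 0.0030864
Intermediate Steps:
R = 7 (R = -5 + 12 = 7)
a(E) = (-16 + E)*(7 + E) (a(E) = (E + 7)*(E - 16) = (7 + E)*(-16 + E) = (-16 + E)*(7 + E))
j = 324 (j = ((-112 + 17**2 - 9*17) + (-9 - 3*(-1)))**2 = ((-112 + 289 - 153) + (-9 + 3))**2 = (24 - 6)**2 = 18**2 = 324)
1/j = 1/324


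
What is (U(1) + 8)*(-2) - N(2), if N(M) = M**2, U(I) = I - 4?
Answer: -14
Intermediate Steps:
U(I) = -4 + I
(U(1) + 8)*(-2) - N(2) = ((-4 + 1) + 8)*(-2) - 1*2**2 = (-3 + 8)*(-2) - 1*4 = 5*(-2) - 4 = -10 - 4 = -14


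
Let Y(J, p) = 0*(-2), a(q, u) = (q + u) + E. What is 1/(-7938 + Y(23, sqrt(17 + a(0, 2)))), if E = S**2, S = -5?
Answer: -1/7938 ≈ -0.00012598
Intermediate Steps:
E = 25 (E = (-5)**2 = 25)
a(q, u) = 25 + q + u (a(q, u) = (q + u) + 25 = 25 + q + u)
Y(J, p) = 0
1/(-7938 + Y(23, sqrt(17 + a(0, 2)))) = 1/(-7938 + 0) = 1/(-7938) = -1/7938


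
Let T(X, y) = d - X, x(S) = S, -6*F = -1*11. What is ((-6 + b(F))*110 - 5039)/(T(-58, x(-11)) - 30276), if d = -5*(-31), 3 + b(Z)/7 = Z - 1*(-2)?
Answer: 15172/90189 ≈ 0.16822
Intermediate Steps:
F = 11/6 (F = -(-1)*11/6 = -⅙*(-11) = 11/6 ≈ 1.8333)
b(Z) = -7 + 7*Z (b(Z) = -21 + 7*(Z - 1*(-2)) = -21 + 7*(Z + 2) = -21 + 7*(2 + Z) = -21 + (14 + 7*Z) = -7 + 7*Z)
d = 155
T(X, y) = 155 - X
((-6 + b(F))*110 - 5039)/(T(-58, x(-11)) - 30276) = ((-6 + (-7 + 7*(11/6)))*110 - 5039)/((155 - 1*(-58)) - 30276) = ((-6 + (-7 + 77/6))*110 - 5039)/((155 + 58) - 30276) = ((-6 + 35/6)*110 - 5039)/(213 - 30276) = (-⅙*110 - 5039)/(-30063) = (-55/3 - 5039)*(-1/30063) = -15172/3*(-1/30063) = 15172/90189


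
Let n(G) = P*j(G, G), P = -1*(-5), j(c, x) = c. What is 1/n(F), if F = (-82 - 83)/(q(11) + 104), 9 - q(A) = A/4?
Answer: -147/1100 ≈ -0.13364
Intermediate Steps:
P = 5
q(A) = 9 - A/4
F = -220/147 (F = (-82 - 83)/((9 - ¼*11) + 104) = -165/((9 - 11/4) + 104) = -165/(25/4 + 104) = -165/441/4 = -165*4/441 = -220/147 ≈ -1.4966)
n(G) = 5*G
1/n(F) = 1/(5*(-220/147)) = 1/(-1100/147) = -147/1100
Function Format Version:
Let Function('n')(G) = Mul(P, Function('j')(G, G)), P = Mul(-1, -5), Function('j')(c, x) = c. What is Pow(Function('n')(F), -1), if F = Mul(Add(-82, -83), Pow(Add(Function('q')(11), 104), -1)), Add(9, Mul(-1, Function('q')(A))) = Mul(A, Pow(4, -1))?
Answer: Rational(-147, 1100) ≈ -0.13364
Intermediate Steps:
P = 5
Function('q')(A) = Add(9, Mul(Rational(-1, 4), A)) (Function('q')(A) = Add(9, Mul(-1, Mul(A, Pow(4, -1)))) = Add(9, Mul(-1, Mul(A, Rational(1, 4)))) = Add(9, Mul(-1, Mul(Rational(1, 4), A))) = Add(9, Mul(Rational(-1, 4), A)))
F = Rational(-220, 147) (F = Mul(Add(-82, -83), Pow(Add(Add(9, Mul(Rational(-1, 4), 11)), 104), -1)) = Mul(-165, Pow(Add(Add(9, Rational(-11, 4)), 104), -1)) = Mul(-165, Pow(Add(Rational(25, 4), 104), -1)) = Mul(-165, Pow(Rational(441, 4), -1)) = Mul(-165, Rational(4, 441)) = Rational(-220, 147) ≈ -1.4966)
Function('n')(G) = Mul(5, G)
Pow(Function('n')(F), -1) = Pow(Mul(5, Rational(-220, 147)), -1) = Pow(Rational(-1100, 147), -1) = Rational(-147, 1100)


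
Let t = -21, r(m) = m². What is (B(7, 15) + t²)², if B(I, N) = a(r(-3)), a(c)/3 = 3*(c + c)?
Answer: 363609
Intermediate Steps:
a(c) = 18*c (a(c) = 3*(3*(c + c)) = 3*(3*(2*c)) = 3*(6*c) = 18*c)
B(I, N) = 162 (B(I, N) = 18*(-3)² = 18*9 = 162)
(B(7, 15) + t²)² = (162 + (-21)²)² = (162 + 441)² = 603² = 363609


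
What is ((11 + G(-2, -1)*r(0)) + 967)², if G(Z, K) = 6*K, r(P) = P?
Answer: 956484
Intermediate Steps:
((11 + G(-2, -1)*r(0)) + 967)² = ((11 + (6*(-1))*0) + 967)² = ((11 - 6*0) + 967)² = ((11 + 0) + 967)² = (11 + 967)² = 978² = 956484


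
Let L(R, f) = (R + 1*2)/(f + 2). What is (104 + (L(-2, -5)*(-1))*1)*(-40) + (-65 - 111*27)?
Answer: -7222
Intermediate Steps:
L(R, f) = (2 + R)/(2 + f) (L(R, f) = (R + 2)/(2 + f) = (2 + R)/(2 + f))
(104 + (L(-2, -5)*(-1))*1)*(-40) + (-65 - 111*27) = (104 + (((2 - 2)/(2 - 5))*(-1))*1)*(-40) + (-65 - 111*27) = (104 + ((0/(-3))*(-1))*1)*(-40) + (-65 - 2997) = (104 + (-⅓*0*(-1))*1)*(-40) - 3062 = (104 + (0*(-1))*1)*(-40) - 3062 = (104 + 0*1)*(-40) - 3062 = (104 + 0)*(-40) - 3062 = 104*(-40) - 3062 = -4160 - 3062 = -7222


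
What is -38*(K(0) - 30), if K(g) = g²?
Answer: 1140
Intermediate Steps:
-38*(K(0) - 30) = -38*(0² - 30) = -38*(0 - 30) = -38*(-30) = 1140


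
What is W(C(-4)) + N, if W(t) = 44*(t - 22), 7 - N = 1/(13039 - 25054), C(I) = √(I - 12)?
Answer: -11546414/12015 + 176*I ≈ -961.0 + 176.0*I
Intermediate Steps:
C(I) = √(-12 + I)
N = 84106/12015 (N = 7 - 1/(13039 - 25054) = 7 - 1/(-12015) = 7 - 1*(-1/12015) = 7 + 1/12015 = 84106/12015 ≈ 7.0001)
W(t) = -968 + 44*t (W(t) = 44*(-22 + t) = -968 + 44*t)
W(C(-4)) + N = (-968 + 44*√(-12 - 4)) + 84106/12015 = (-968 + 44*√(-16)) + 84106/12015 = (-968 + 44*(4*I)) + 84106/12015 = (-968 + 176*I) + 84106/12015 = -11546414/12015 + 176*I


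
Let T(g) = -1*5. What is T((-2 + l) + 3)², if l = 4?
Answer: 25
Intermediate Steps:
T(g) = -5
T((-2 + l) + 3)² = (-5)² = 25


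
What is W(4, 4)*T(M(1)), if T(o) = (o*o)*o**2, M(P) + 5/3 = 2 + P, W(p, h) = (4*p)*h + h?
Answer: 17408/81 ≈ 214.91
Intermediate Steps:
W(p, h) = h + 4*h*p (W(p, h) = 4*h*p + h = h + 4*h*p)
M(P) = 1/3 + P (M(P) = -5/3 + (2 + P) = 1/3 + P)
T(o) = o**4 (T(o) = o**2*o**2 = o**4)
W(4, 4)*T(M(1)) = (4*(1 + 4*4))*(1/3 + 1)**4 = (4*(1 + 16))*(4/3)**4 = (4*17)*(256/81) = 68*(256/81) = 17408/81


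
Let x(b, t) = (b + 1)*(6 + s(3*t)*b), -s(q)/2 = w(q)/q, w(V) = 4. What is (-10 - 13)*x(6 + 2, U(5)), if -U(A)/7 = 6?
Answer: -9430/7 ≈ -1347.1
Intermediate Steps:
s(q) = -8/q
U(A) = -42 (U(A) = -7*6 = -42)
x(b, t) = (1 + b)*(6 - 8*b/(3*t)) (x(b, t) = (b + 1)*(6 + (-8*1/(3*t))*b) = (1 + b)*(6 + (-8/(3*t))*b) = (1 + b)*(6 - 8*b/(3*t)))
(-10 - 13)*x(6 + 2, U(5)) = (-10 - 13)*((⅔)*(-4*(6 + 2) - 4*(6 + 2)² + 9*(-42)*(1 + (6 + 2)))/(-42)) = -46*(-1)*(-4*8 - 4*8² + 9*(-42)*(1 + 8))/(3*42) = -46*(-1)*(-32 - 4*64 + 9*(-42)*9)/(3*42) = -46*(-1)*(-32 - 256 - 3402)/(3*42) = -46*(-1)*(-3690)/(3*42) = -23*410/7 = -9430/7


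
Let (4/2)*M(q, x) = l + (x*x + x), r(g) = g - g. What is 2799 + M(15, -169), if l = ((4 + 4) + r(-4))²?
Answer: 17027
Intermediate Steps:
r(g) = 0
l = 64 (l = ((4 + 4) + 0)² = (8 + 0)² = 8² = 64)
M(q, x) = 32 + x/2 + x²/2 (M(q, x) = (64 + (x*x + x))/2 = (64 + (x² + x))/2 = (64 + (x + x²))/2 = (64 + x + x²)/2 = 32 + x/2 + x²/2)
2799 + M(15, -169) = 2799 + (32 + (½)*(-169) + (½)*(-169)²) = 2799 + (32 - 169/2 + (½)*28561) = 2799 + (32 - 169/2 + 28561/2) = 2799 + 14228 = 17027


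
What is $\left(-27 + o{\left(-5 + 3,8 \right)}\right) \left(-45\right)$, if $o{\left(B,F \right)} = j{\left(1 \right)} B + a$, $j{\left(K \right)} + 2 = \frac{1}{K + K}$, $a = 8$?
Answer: $720$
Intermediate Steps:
$j{\left(K \right)} = -2 + \frac{1}{2 K}$ ($j{\left(K \right)} = -2 + \frac{1}{K + K} = -2 + \frac{1}{2 K}$)
$o{\left(B,F \right)} = 8 - \frac{3 B}{2}$ ($o{\left(B,F \right)} = \left(-2 + \frac{1}{2 \cdot 1}\right) B + 8 = \left(-2 + \frac{1}{2} \cdot 1\right) B + 8 = \left(-2 + \frac{1}{2}\right) B + 8 = - \frac{3 B}{2} + 8 = 8 - \frac{3 B}{2}$)
$\left(-27 + o{\left(-5 + 3,8 \right)}\right) \left(-45\right) = \left(-27 + \left(8 - \frac{3 \left(-5 + 3\right)}{2}\right)\right) \left(-45\right) = \left(-27 + \left(8 - -3\right)\right) \left(-45\right) = \left(-27 + \left(8 + 3\right)\right) \left(-45\right) = \left(-27 + 11\right) \left(-45\right) = \left(-16\right) \left(-45\right) = 720$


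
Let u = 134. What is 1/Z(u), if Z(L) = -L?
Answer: -1/134 ≈ -0.0074627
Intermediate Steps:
1/Z(u) = 1/(-1*134) = 1/(-134) = -1/134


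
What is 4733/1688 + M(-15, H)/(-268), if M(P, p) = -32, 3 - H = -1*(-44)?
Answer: 330615/113096 ≈ 2.9233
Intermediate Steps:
H = -41 (H = 3 - (-1)*(-44) = 3 - 1*44 = 3 - 44 = -41)
4733/1688 + M(-15, H)/(-268) = 4733/1688 - 32/(-268) = 4733*(1/1688) - 32*(-1/268) = 4733/1688 + 8/67 = 330615/113096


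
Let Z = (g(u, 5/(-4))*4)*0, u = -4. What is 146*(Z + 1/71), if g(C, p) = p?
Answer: 146/71 ≈ 2.0563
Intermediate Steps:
Z = 0 (Z = ((5/(-4))*4)*0 = ((5*(-¼))*4)*0 = -5/4*4*0 = -5*0 = 0)
146*(Z + 1/71) = 146*(0 + 1/71) = 146*(1/71) = 146/71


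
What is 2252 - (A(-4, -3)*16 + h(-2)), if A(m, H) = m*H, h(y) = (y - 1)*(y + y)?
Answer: 2048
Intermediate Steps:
h(y) = 2*y*(-1 + y) (h(y) = (-1 + y)*(2*y) = 2*y*(-1 + y))
A(m, H) = H*m
2252 - (A(-4, -3)*16 + h(-2)) = 2252 - (-3*(-4)*16 + 2*(-2)*(-1 - 2)) = 2252 - (12*16 + 2*(-2)*(-3)) = 2252 - (192 + 12) = 2252 - 1*204 = 2252 - 204 = 2048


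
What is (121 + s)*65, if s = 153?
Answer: 17810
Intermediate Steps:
(121 + s)*65 = (121 + 153)*65 = 274*65 = 17810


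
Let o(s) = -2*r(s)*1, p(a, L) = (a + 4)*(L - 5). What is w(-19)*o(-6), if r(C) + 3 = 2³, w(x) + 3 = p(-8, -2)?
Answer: -250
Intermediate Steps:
p(a, L) = (-5 + L)*(4 + a) (p(a, L) = (4 + a)*(-5 + L) = (-5 + L)*(4 + a))
w(x) = 25 (w(x) = -3 + (-20 - 5*(-8) + 4*(-2) - 2*(-8)) = -3 + (-20 + 40 - 8 + 16) = -3 + 28 = 25)
r(C) = 5 (r(C) = -3 + 2³ = -3 + 8 = 5)
o(s) = -10 (o(s) = -2*5*1 = -10*1 = -10)
w(-19)*o(-6) = 25*(-10) = -250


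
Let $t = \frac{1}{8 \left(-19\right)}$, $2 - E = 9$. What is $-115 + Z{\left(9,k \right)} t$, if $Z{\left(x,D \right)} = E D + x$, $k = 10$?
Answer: $- \frac{17419}{152} \approx -114.6$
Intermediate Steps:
$E = -7$ ($E = 2 - 9 = -7$)
$t = - \frac{1}{152}$ ($t = \frac{1}{-152} = - \frac{1}{152} \approx -0.0065789$)
$Z{\left(x,D \right)} = x - 7 D$ ($Z{\left(x,D \right)} = - 7 D + x = x - 7 D$)
$-115 + Z{\left(9,k \right)} t = -115 + \left(9 - 70\right) \left(- \frac{1}{152}\right) = -115 - - \frac{61}{152} = -115 + \frac{61}{152} = - \frac{17419}{152}$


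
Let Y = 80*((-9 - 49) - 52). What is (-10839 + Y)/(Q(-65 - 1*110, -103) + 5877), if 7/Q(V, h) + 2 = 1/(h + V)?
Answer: -10938923/3271543 ≈ -3.3437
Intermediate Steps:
Q(V, h) = 7/(-2 + 1/(V + h)) (Q(V, h) = 7/(-2 + 1/(h + V)) = 7/(-2 + 1/(V + h)))
Y = -8800 (Y = 80*(-58 - 52) = 80*(-110) = -8800)
(-10839 + Y)/(Q(-65 - 1*110, -103) + 5877) = (-10839 - 8800)/(7*(-(-65 - 1*110) - 1*(-103))/(-1 + 2*(-65 - 1*110) + 2*(-103)) + 5877) = -19639/(7*(-(-65 - 110) + 103)/(-1 + 2*(-65 - 110) - 206) + 5877) = -19639/(7*(-1*(-175) + 103)/(-1 + 2*(-175) - 206) + 5877) = -19639/(7*(175 + 103)/(-1 - 350 - 206) + 5877) = -19639/(7*278/(-557) + 5877) = -19639/(7*(-1/557)*278 + 5877) = -19639/(-1946/557 + 5877) = -19639/3271543/557 = -19639*557/3271543 = -10938923/3271543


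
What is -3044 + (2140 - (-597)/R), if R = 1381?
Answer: -1247827/1381 ≈ -903.57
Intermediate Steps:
-3044 + (2140 - (-597)/R) = -3044 + (2140 - (-597)/1381) = -3044 + (2140 - 1*(-597/1381)) = -3044 + (2140 + 597/1381) = -3044 + 2955937/1381 = -1247827/1381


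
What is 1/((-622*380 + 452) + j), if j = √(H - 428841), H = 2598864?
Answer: -78636/18550138147 - √2170023/55650414441 ≈ -4.2656e-6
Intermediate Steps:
j = √2170023 (j = √(2598864 - 428841) = √2170023 ≈ 1473.1)
1/((-622*380 + 452) + j) = 1/((-622*380 + 452) + √2170023) = 1/((-236360 + 452) + √2170023) = 1/(-235908 + √2170023)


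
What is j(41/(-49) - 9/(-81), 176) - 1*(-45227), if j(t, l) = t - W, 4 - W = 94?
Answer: 19984477/441 ≈ 45316.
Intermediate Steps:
W = -90 (W = 4 - 1*94 = 4 - 94 = -90)
j(t, l) = 90 + t (j(t, l) = t - 1*(-90) = t + 90 = 90 + t)
j(41/(-49) - 9/(-81), 176) - 1*(-45227) = (90 + (41/(-49) - 9/(-81))) - 1*(-45227) = (90 + (41*(-1/49) - 9*(-1/81))) + 45227 = (90 + (-41/49 + ⅑)) + 45227 = (90 - 320/441) + 45227 = 39370/441 + 45227 = 19984477/441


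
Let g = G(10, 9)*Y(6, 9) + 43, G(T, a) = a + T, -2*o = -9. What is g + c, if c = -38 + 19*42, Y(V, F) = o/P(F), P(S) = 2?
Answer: 3383/4 ≈ 845.75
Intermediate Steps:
o = 9/2 (o = -½*(-9) = 9/2 ≈ 4.5000)
G(T, a) = T + a
Y(V, F) = 9/4 (Y(V, F) = (9/2)/2 = (9/2)*(½) = 9/4)
c = 760 (c = -38 + 798 = 760)
g = 343/4 (g = (10 + 9)*(9/4) + 43 = 19*(9/4) + 43 = 171/4 + 43 = 343/4 ≈ 85.750)
g + c = 343/4 + 760 = 3383/4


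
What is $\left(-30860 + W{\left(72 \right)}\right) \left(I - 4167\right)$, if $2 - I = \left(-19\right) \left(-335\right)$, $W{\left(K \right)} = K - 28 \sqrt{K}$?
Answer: $324197640 + 1769040 \sqrt{2} \approx 3.267 \cdot 10^{8}$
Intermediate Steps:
$I = -6363$ ($I = 2 - \left(-19\right) \left(-335\right) = 2 - 6365 = -6363$)
$\left(-30860 + W{\left(72 \right)}\right) \left(I - 4167\right) = \left(-30860 + \left(72 - 28 \sqrt{72}\right)\right) \left(-6363 - 4167\right) = \left(-30860 + \left(72 - 28 \cdot 6 \sqrt{2}\right)\right) \left(-10530\right) = \left(-30860 + \left(72 - 168 \sqrt{2}\right)\right) \left(-10530\right) = \left(-30788 - 168 \sqrt{2}\right) \left(-10530\right) = 324197640 + 1769040 \sqrt{2}$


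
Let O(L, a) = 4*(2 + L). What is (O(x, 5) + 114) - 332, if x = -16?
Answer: -274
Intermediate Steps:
O(L, a) = 8 + 4*L
(O(x, 5) + 114) - 332 = ((8 + 4*(-16)) + 114) - 332 = ((8 - 64) + 114) - 332 = (-56 + 114) - 332 = 58 - 332 = -274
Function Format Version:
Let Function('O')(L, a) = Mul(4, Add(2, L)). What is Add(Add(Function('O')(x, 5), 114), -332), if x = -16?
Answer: -274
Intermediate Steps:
Function('O')(L, a) = Add(8, Mul(4, L))
Add(Add(Function('O')(x, 5), 114), -332) = Add(Add(Add(8, Mul(4, -16)), 114), -332) = Add(Add(Add(8, -64), 114), -332) = Add(Add(-56, 114), -332) = Add(58, -332) = -274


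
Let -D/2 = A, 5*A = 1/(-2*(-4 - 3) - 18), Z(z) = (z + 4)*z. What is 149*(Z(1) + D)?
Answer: 7599/10 ≈ 759.90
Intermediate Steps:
Z(z) = z*(4 + z) (Z(z) = (4 + z)*z = z*(4 + z))
A = -1/20 (A = 1/(5*(-2*(-4 - 3) - 18)) = 1/(5*(-2*(-7) - 18)) = 1/(5*(14 - 18)) = (⅕)/(-4) = (⅕)*(-¼) = -1/20 ≈ -0.050000)
D = ⅒ (D = -2*(-1/20) = ⅒ ≈ 0.10000)
149*(Z(1) + D) = 149*(1*(4 + 1) + ⅒) = 149*(1*5 + ⅒) = 149*(5 + ⅒) = 149*(51/10) = 7599/10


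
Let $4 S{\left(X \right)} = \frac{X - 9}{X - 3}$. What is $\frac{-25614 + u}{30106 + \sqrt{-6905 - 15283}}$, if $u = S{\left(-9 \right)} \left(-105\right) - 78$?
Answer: $- \frac{3098675103}{3625573696} + \frac{8851593 i \sqrt{3}}{3625573696} \approx -0.85467 + 0.0042287 i$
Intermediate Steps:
$S{\left(X \right)} = \frac{-9 + X}{4 \left(-3 + X\right)}$ ($S{\left(X \right)} = \frac{\left(X - 9\right) \frac{1}{X - 3}}{4} = \frac{\left(-9 + X\right) \frac{1}{-3 + X}}{4} = \frac{\frac{1}{-3 + X} \left(-9 + X\right)}{4} = \frac{-9 + X}{4 \left(-3 + X\right)}$)
$u = - \frac{939}{8}$ ($u = \frac{-9 - 9}{4 \left(-3 - 9\right)} \left(-105\right) - 78 = \frac{1}{4} \frac{1}{-12} \left(-18\right) \left(-105\right) - 78 = \frac{1}{4} \left(- \frac{1}{12}\right) \left(-18\right) \left(-105\right) - 78 = \frac{3}{8} \left(-105\right) - 78 = - \frac{315}{8} - 78 = - \frac{939}{8} \approx -117.38$)
$\frac{-25614 + u}{30106 + \sqrt{-6905 - 15283}} = \frac{-25614 - \frac{939}{8}}{30106 + \sqrt{-6905 - 15283}} = - \frac{205851}{8 \left(30106 + \sqrt{-22188}\right)} = - \frac{205851}{8 \left(30106 + 86 i \sqrt{3}\right)}$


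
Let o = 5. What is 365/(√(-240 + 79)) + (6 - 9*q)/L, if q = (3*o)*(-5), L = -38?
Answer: -681/38 - 365*I*√161/161 ≈ -17.921 - 28.766*I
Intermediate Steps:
q = -75 (q = (3*5)*(-5) = 15*(-5) = -75)
365/(√(-240 + 79)) + (6 - 9*q)/L = 365/(√(-240 + 79)) + (6 - 9*(-75))/(-38) = 365/(√(-161)) + (6 + 675)*(-1/38) = 365/((I*√161)) + 681*(-1/38) = 365*(-I*√161/161) - 681/38 = -365*I*√161/161 - 681/38 = -681/38 - 365*I*√161/161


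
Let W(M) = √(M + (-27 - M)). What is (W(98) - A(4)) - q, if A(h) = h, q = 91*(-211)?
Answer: 19197 + 3*I*√3 ≈ 19197.0 + 5.1962*I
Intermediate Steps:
W(M) = 3*I*√3 (W(M) = √(-27) = 3*I*√3)
q = -19201
(W(98) - A(4)) - q = (3*I*√3 - 1*4) - 1*(-19201) = (3*I*√3 - 4) + 19201 = (-4 + 3*I*√3) + 19201 = 19197 + 3*I*√3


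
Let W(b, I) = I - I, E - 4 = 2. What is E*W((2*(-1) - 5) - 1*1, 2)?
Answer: 0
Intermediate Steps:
E = 6 (E = 4 + 2 = 6)
W(b, I) = 0
E*W((2*(-1) - 5) - 1*1, 2) = 6*0 = 0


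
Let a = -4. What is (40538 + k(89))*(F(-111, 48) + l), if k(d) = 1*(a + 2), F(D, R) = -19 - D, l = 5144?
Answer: 212246496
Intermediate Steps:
k(d) = -2 (k(d) = 1*(-4 + 2) = 1*(-2) = -2)
(40538 + k(89))*(F(-111, 48) + l) = (40538 - 2)*((-19 - 1*(-111)) + 5144) = 40536*((-19 + 111) + 5144) = 40536*(92 + 5144) = 40536*5236 = 212246496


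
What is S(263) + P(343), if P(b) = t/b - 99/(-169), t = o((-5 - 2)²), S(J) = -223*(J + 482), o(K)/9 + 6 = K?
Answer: -9630248185/57967 ≈ -1.6613e+5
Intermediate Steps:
o(K) = -54 + 9*K
S(J) = -107486 - 223*J (S(J) = -223*(482 + J) = -107486 - 223*J)
t = 387 (t = -54 + 9*(-5 - 2)² = -54 + 9*(-7)² = -54 + 9*49 = -54 + 441 = 387)
P(b) = 99/169 + 387/b (P(b) = 387/b - 99/(-169) = 387/b - 99*(-1/169) = 387/b + 99/169 = 99/169 + 387/b)
S(263) + P(343) = (-107486 - 223*263) + (99/169 + 387/343) = (-107486 - 58649) + (99/169 + 387*(1/343)) = -166135 + (99/169 + 387/343) = -166135 + 99360/57967 = -9630248185/57967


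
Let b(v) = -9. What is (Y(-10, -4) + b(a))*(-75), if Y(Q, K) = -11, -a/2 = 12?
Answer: 1500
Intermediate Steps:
a = -24 (a = -2*12 = -24)
(Y(-10, -4) + b(a))*(-75) = (-11 - 9)*(-75) = -20*(-75) = 1500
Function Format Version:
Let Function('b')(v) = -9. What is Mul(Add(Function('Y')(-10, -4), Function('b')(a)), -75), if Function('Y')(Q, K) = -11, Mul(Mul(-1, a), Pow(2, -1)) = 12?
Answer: 1500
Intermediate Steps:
a = -24 (a = Mul(-2, 12) = -24)
Mul(Add(Function('Y')(-10, -4), Function('b')(a)), -75) = Mul(Add(-11, -9), -75) = Mul(-20, -75) = 1500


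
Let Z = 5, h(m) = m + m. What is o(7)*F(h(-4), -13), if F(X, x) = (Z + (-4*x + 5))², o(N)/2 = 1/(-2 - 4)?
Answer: -3844/3 ≈ -1281.3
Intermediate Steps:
h(m) = 2*m
o(N) = -⅓ (o(N) = 2/(-2 - 4) = 2/(-6) = 2*(-⅙) = -⅓)
F(X, x) = (10 - 4*x)² (F(X, x) = (5 + (-4*x + 5))² = (5 + (5 - 4*x))² = (10 - 4*x)²)
o(7)*F(h(-4), -13) = -4*(5 - 2*(-13))²/3 = -4*(5 + 26)²/3 = -4*31²/3 = -4*961/3 = -⅓*3844 = -3844/3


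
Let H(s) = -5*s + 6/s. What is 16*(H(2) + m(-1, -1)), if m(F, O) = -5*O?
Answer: -32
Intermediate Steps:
16*(H(2) + m(-1, -1)) = 16*((-5*2 + 6/2) - 5*(-1)) = 16*((-10 + 6*(½)) + 5) = 16*((-10 + 3) + 5) = 16*(-7 + 5) = 16*(-2) = -32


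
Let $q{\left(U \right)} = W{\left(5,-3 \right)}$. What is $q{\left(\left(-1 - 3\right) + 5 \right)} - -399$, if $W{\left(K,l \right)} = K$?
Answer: $404$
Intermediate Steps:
$q{\left(U \right)} = 5$
$q{\left(\left(-1 - 3\right) + 5 \right)} - -399 = 5 - -399 = 5 + 399 = 404$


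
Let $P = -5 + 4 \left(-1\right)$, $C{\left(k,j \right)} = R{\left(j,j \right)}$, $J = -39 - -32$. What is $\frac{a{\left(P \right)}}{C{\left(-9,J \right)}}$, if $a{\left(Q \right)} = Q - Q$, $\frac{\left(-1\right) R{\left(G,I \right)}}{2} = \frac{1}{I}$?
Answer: $0$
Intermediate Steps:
$J = -7$ ($J = -39 + 32 = -7$)
$R{\left(G,I \right)} = - \frac{2}{I}$
$C{\left(k,j \right)} = - \frac{2}{j}$
$P = -9$ ($P = -5 - 4 = -9$)
$a{\left(Q \right)} = 0$
$\frac{a{\left(P \right)}}{C{\left(-9,J \right)}} = \frac{0}{\left(-2\right) \frac{1}{-7}} = \frac{0}{\left(-2\right) \left(- \frac{1}{7}\right)} = \frac{0}{\frac{2}{7}} = 0 \cdot \frac{7}{2} = 0$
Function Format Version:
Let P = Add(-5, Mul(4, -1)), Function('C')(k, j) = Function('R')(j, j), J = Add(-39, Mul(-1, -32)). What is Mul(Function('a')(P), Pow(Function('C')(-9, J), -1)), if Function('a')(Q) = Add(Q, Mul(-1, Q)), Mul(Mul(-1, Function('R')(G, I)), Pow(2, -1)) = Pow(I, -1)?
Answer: 0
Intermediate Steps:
J = -7 (J = Add(-39, 32) = -7)
Function('R')(G, I) = Mul(-2, Pow(I, -1))
Function('C')(k, j) = Mul(-2, Pow(j, -1))
P = -9 (P = Add(-5, -4) = -9)
Function('a')(Q) = 0
Mul(Function('a')(P), Pow(Function('C')(-9, J), -1)) = Mul(0, Pow(Mul(-2, Pow(-7, -1)), -1)) = Mul(0, Pow(Mul(-2, Rational(-1, 7)), -1)) = Mul(0, Pow(Rational(2, 7), -1)) = Mul(0, Rational(7, 2)) = 0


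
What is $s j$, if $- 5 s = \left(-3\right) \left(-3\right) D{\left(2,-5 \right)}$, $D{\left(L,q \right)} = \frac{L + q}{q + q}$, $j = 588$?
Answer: $- \frac{7938}{25} \approx -317.52$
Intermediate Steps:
$D{\left(L,q \right)} = \frac{L + q}{2 q}$
$s = - \frac{27}{50}$ ($s = - \frac{\left(-3\right) \left(-3\right) \frac{2 - 5}{2 \left(-5\right)}}{5} = - \frac{9 \cdot \frac{1}{2} \left(- \frac{1}{5}\right) \left(-3\right)}{5} = - \frac{9 \cdot \frac{3}{10}}{5} = \left(- \frac{1}{5}\right) \frac{27}{10} = - \frac{27}{50} \approx -0.54$)
$s j = \left(- \frac{27}{50}\right) 588 = - \frac{7938}{25}$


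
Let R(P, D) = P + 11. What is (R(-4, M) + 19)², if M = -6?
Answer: 676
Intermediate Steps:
R(P, D) = 11 + P
(R(-4, M) + 19)² = ((11 - 4) + 19)² = (7 + 19)² = 26² = 676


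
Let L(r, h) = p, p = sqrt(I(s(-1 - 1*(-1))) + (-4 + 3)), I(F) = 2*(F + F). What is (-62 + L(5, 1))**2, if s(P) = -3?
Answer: (62 - I*sqrt(13))**2 ≈ 3831.0 - 447.09*I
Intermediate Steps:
I(F) = 4*F (I(F) = 2*(2*F) = 4*F)
p = I*sqrt(13) (p = sqrt(4*(-3) + (-4 + 3)) = sqrt(-12 - 1) = sqrt(-13) = I*sqrt(13) ≈ 3.6056*I)
L(r, h) = I*sqrt(13)
(-62 + L(5, 1))**2 = (-62 + I*sqrt(13))**2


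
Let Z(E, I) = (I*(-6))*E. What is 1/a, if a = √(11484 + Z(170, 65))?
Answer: -I*√3426/13704 ≈ -0.0042712*I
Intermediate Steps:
Z(E, I) = -6*E*I (Z(E, I) = (-6*I)*E = -6*E*I)
a = 4*I*√3426 (a = √(11484 - 6*170*65) = √(11484 - 66300) = √(-54816) = 4*I*√3426 ≈ 234.13*I)
1/a = 1/(4*I*√3426) = -I*√3426/13704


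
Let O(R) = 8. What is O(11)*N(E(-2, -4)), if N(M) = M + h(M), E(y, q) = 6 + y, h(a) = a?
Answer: 64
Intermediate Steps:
N(M) = 2*M (N(M) = M + M = 2*M)
O(11)*N(E(-2, -4)) = 8*(2*(6 - 2)) = 8*(2*4) = 8*8 = 64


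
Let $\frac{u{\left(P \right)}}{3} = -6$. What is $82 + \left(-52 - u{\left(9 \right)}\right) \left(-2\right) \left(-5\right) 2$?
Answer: $-598$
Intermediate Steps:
$u{\left(P \right)} = -18$ ($u{\left(P \right)} = 3 \left(-6\right) = -18$)
$82 + \left(-52 - u{\left(9 \right)}\right) \left(-2\right) \left(-5\right) 2 = 82 + \left(-52 - -18\right) \left(-2\right) \left(-5\right) 2 = 82 + \left(-52 + 18\right) 10 \cdot 2 = 82 - 680 = -598$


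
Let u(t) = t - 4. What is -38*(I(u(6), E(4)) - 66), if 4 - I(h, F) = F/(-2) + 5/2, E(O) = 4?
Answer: 2375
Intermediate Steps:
u(t) = -4 + t
I(h, F) = 3/2 + F/2 (I(h, F) = 4 - (F/(-2) + 5/2) = 4 - (F*(-1/2) + 5*(1/2)) = 4 - (-F/2 + 5/2) = 4 - (5/2 - F/2) = 4 + (-5/2 + F/2) = 3/2 + F/2)
-38*(I(u(6), E(4)) - 66) = -38*((3/2 + (1/2)*4) - 66) = -38*((3/2 + 2) - 66) = -38*(7/2 - 66) = -38*(-125/2) = 2375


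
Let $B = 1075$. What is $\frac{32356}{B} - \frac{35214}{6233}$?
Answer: $\frac{163819898}{6700475} \approx 24.449$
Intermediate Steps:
$\frac{32356}{B} - \frac{35214}{6233} = \frac{32356}{1075} - \frac{35214}{6233} = \frac{163819898}{6700475}$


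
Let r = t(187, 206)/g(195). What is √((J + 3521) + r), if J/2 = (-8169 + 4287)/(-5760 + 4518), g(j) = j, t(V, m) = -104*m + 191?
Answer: 2*√17190290390/4485 ≈ 58.467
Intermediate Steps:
t(V, m) = 191 - 104*m
r = -21233/195 (r = (191 - 104*206)/195 = (191 - 21424)*(1/195) = -21233*1/195 = -21233/195 ≈ -108.89)
J = 1294/207 (J = 2*((-8169 + 4287)/(-5760 + 4518)) = 2*(-3882/(-1242)) = 2*(-3882*(-1/1242)) = 2*(647/207) = 1294/207 ≈ 6.2512)
√((J + 3521) + r) = √((1294/207 + 3521) - 21233/195) = √(730141/207 - 21233/195) = √(45994088/13455) = 2*√17190290390/4485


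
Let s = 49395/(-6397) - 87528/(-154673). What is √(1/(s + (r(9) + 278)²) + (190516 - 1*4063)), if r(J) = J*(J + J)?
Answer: √6841159189666254866948901092950894/191549119685381 ≈ 431.80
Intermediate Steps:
r(J) = 2*J² (r(J) = J*(2*J) = 2*J²)
s = -7080156219/989443181 (s = 49395*(-1/6397) - 87528*(-1/154673) = -49395/6397 + 87528/154673 = -7080156219/989443181 ≈ -7.1557)
√(1/(s + (r(9) + 278)²) + (190516 - 1*4063)) = √(1/(-7080156219/989443181 + (2*9² + 278)²) + (190516 - 1*4063)) = √(1/(-7080156219/989443181 + (2*81 + 278)²) + (190516 - 4063)) = √(1/(-7080156219/989443181 + (162 + 278)²) + 186453) = √(1/(-7080156219/989443181 + 440²) + 186453) = √(1/(-7080156219/989443181 + 193600) + 186453) = √(1/(191549119685381/989443181) + 186453) = √(989443181/191549119685381 + 186453) = √(35714908013687786774/191549119685381) = √6841159189666254866948901092950894/191549119685381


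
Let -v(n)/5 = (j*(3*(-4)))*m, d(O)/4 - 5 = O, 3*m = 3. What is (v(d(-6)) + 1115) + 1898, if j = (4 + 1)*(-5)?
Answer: 1513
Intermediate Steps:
m = 1 (m = (⅓)*3 = 1)
d(O) = 20 + 4*O
j = -25 (j = 5*(-5) = -25)
v(n) = -1500 (v(n) = -5*(-75*(-4)) = -5*(-25*(-12)) = -1500)
(v(d(-6)) + 1115) + 1898 = (-1500 + 1115) + 1898 = -385 + 1898 = 1513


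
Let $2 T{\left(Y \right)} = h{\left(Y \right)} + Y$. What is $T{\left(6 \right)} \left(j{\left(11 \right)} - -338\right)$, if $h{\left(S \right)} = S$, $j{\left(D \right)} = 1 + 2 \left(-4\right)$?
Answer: $1986$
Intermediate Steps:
$j{\left(D \right)} = -7$ ($j{\left(D \right)} = 1 - 8 = -7$)
$T{\left(Y \right)} = Y$ ($T{\left(Y \right)} = \frac{Y + Y}{2} = \frac{2 Y}{2} = Y$)
$T{\left(6 \right)} \left(j{\left(11 \right)} - -338\right) = 6 \left(-7 - -338\right) = 6 \left(-7 + 338\right) = 6 \cdot 331 = 1986$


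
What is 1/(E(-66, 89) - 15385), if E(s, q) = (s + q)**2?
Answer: -1/14856 ≈ -6.7313e-5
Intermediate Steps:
E(s, q) = (q + s)**2
1/(E(-66, 89) - 15385) = 1/((89 - 66)**2 - 15385) = 1/(23**2 - 15385) = 1/(529 - 15385) = 1/(-14856) = -1/14856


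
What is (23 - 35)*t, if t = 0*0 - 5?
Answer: 60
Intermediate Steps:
t = -5 (t = 0 - 5 = -5)
(23 - 35)*t = (23 - 35)*(-5) = -12*(-5) = 60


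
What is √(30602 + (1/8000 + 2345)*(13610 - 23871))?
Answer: I*√961257771305/200 ≈ 4902.2*I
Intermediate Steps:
√(30602 + (1/8000 + 2345)*(13610 - 23871)) = √(30602 + (1/8000 + 2345)*(-10261)) = √(30602 + (18760001/8000)*(-10261)) = √(30602 - 192496370261/8000) = √(-192251554261/8000) = I*√961257771305/200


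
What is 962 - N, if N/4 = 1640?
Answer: -5598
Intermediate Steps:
N = 6560 (N = 4*1640 = 6560)
962 - N = 962 - 1*6560 = 962 - 6560 = -5598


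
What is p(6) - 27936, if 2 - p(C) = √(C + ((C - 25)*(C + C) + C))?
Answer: -27934 - 6*I*√6 ≈ -27934.0 - 14.697*I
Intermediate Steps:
p(C) = 2 - √(2*C + 2*C*(-25 + C)) (p(C) = 2 - √(C + ((C - 25)*(C + C) + C)) = 2 - √(C + ((-25 + C)*(2*C) + C)) = 2 - √(C + (2*C*(-25 + C) + C)) = 2 - √(C + (C + 2*C*(-25 + C))) = 2 - √(2*C + 2*C*(-25 + C)))
p(6) - 27936 = (2 - √2*√(6*(-24 + 6))) - 27936 = (2 - √2*√(6*(-18))) - 27936 = (2 - √2*√(-108)) - 27936 = (2 - √2*6*I*√3) - 27936 = (2 - 6*I*√6) - 27936 = -27934 - 6*I*√6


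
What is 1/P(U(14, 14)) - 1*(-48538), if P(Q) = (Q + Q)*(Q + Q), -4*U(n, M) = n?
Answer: 2378363/49 ≈ 48538.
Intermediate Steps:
U(n, M) = -n/4
P(Q) = 4*Q**2 (P(Q) = (2*Q)*(2*Q) = 4*Q**2)
1/P(U(14, 14)) - 1*(-48538) = 1/(4*(-1/4*14)**2) - 1*(-48538) = 1/(4*(-7/2)**2) + 48538 = 1/(4*(49/4)) + 48538 = 1/49 + 48538 = 2378363/49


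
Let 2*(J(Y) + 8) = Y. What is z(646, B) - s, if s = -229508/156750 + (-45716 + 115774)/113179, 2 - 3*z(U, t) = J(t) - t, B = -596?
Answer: -76732895344/806400375 ≈ -95.155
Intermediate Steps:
J(Y) = -8 + Y/2
z(U, t) = 10/3 + t/6 (z(U, t) = ⅔ - ((-8 + t/2) - t)/3 = ⅔ - (-8 - t/2)/3 = ⅔ + (8/3 + t/6) = 10/3 + t/6)
s = -681540656/806400375 (s = -229508*1/156750 + 70058*(1/113179) = -114754/78375 + 70058/113179 = -681540656/806400375 ≈ -0.84516)
z(646, B) - s = (10/3 + (⅙)*(-596)) - 1*(-681540656/806400375) = (10/3 - 298/3) + 681540656/806400375 = -96 + 681540656/806400375 = -76732895344/806400375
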